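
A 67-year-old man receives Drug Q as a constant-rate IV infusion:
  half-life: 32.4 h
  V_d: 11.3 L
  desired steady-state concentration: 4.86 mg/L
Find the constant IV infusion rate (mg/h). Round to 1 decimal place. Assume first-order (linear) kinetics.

1.2 mg/h

k = ln2 / t½ = 0.693147 / 32.4 = 0.02139 h⁻¹
CL = k × Vd = 0.02139 × 11.3 = 0.2417 L/h
At steady state, infusion rate R₀ = Css × CL = 4.86 × 0.2417 = 1.175 mg/h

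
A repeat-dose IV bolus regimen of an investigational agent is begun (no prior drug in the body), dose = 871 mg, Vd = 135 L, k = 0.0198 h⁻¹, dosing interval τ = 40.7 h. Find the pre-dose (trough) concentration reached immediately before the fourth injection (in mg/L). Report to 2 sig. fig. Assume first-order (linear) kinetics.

C₀ per dose = Dose / Vd = 871 / 135 = 6.452 mg/L
Fraction remaining after one interval: r = e^(−kτ) = e^(−0.01980 × 40.7) = 0.4467
Before dose 4, 3 doses have been given (aged 1τ, 2τ, 3τ).
C_trough = C₀ × (r + r² + … + r^3) = C₀ × r(1−r^3)/(1−r)
        = 6.452 × 0.4467 × (1 − 0.08913) / (1 − 0.4467) = 4.745 mg/L

4.7 mg/L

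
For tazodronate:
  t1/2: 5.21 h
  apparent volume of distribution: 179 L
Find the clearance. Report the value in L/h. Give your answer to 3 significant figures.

k = ln2 / t½ = 0.693147 / 5.21 = 0.1330 h⁻¹
CL = k × Vd = 0.1330 × 179 = 23.81 L/h

23.8 L/h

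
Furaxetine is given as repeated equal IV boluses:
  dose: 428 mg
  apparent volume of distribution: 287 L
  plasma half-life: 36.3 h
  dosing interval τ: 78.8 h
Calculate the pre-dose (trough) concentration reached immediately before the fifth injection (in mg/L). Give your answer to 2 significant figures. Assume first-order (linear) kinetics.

C₀ per dose = Dose / Vd = 428 / 287 = 1.491 mg/L
k = ln2 / t½ = 0.693147 / 36.3 = 0.01909 h⁻¹
Fraction remaining after one interval: r = e^(−kτ) = e^(−0.01909 × 78.8) = 0.2222
Before dose 5, 4 doses have been given (aged 1τ, 2τ, 3τ, 4τ).
C_trough = C₀ × (r + r² + … + r^4) = C₀ × r(1−r^4)/(1−r)
        = 1.491 × 0.2222 × (1 − 0.002438) / (1 − 0.2222) = 0.4249 mg/L

0.42 mg/L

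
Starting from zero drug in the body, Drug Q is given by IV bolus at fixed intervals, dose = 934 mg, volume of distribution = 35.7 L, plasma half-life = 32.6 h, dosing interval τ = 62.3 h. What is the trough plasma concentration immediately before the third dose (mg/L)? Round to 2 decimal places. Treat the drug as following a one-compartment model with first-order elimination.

8.81 mg/L

C₀ per dose = Dose / Vd = 934 / 35.7 = 26.16 mg/L
k = ln2 / t½ = 0.693147 / 32.6 = 0.02126 h⁻¹
Fraction remaining after one interval: r = e^(−kτ) = e^(−0.02126 × 62.3) = 0.2659
Before dose 3, 2 doses have been given (aged 1τ, 2τ).
C_trough = C₀ × (r + r²) = 26.16 × (0.2659 + 0.07070) = 8.805 mg/L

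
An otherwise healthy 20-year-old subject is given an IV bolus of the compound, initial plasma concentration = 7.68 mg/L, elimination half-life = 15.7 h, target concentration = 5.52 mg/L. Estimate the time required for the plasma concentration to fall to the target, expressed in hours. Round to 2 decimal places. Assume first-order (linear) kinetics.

7.48 h

k = ln2 / t½ = 0.693147 / 15.7 = 0.04415 h⁻¹
t = ln(C₀ / C) / k = ln(7.680 / 5.52) / 0.04415
  = ln(1.391) / 0.04415 = 0.3300 / 0.04415 = 7.475 h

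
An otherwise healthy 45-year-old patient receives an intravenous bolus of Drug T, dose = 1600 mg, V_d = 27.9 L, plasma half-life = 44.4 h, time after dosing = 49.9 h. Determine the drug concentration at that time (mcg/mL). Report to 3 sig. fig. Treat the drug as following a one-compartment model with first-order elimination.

C₀ = Dose / Vd = 1600 / 27.9 = 57.35 mg/L
k = ln2 / t½ = 0.693147 / 44.4 = 0.01561 h⁻¹
C = C₀ · e^(−k·t) = 57.35 × e^(−0.01561 × 49.9)
  = 57.35 × 0.4589 = 26.32 mg/L
(26.32 mg/L = 26.32 mcg/mL)

26.3 mcg/mL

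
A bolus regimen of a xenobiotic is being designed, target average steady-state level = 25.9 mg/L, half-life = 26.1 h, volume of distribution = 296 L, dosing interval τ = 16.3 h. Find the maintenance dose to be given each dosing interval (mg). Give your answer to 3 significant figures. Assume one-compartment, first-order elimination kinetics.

3320 mg

k = ln2 / t½ = 0.693147 / 26.1 = 0.02656 h⁻¹
CL = k × Vd = 0.02656 × 296 = 7.862 L/h
At steady state, Dose/τ = Css × CL.
Dose = Css × CL × τ = 25.9 × 7.862 × 16.3 = 3319 mg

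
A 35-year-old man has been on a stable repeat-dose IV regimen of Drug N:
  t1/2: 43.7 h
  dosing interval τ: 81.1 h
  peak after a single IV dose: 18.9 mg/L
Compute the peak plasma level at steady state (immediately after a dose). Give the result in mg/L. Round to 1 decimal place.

26.1 mg/L

k = ln2 / t½ = 0.693147 / 43.7 = 0.01586 h⁻¹
e^(−kτ) = e^(−0.01586 × 81.1) = 0.2763
Accumulation ratio R = 1 / (1 − e^(−kτ)) = 1 / (1 − 0.2763) = 1.382
Steady-state peak = C₀ × R = 18.9 × 1.382 = 26.12 mg/L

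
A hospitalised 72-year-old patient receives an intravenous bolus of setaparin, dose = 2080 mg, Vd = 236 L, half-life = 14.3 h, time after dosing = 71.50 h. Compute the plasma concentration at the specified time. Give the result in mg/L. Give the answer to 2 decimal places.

0.28 mg/L

C₀ = Dose / Vd = 2080 / 236 = 8.814 mg/L
k = ln2 / t½ = 0.693147 / 14.3 = 0.04847 h⁻¹
t / t½ = 71.50 / 14.3 = 5 half-lives
C = C₀ × (1/2)^5 = 8.814 × 0.03125 = 0.2754 mg/L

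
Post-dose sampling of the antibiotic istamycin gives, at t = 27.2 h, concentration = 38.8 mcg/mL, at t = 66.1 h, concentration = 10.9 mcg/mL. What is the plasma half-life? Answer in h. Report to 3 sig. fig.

k = ln(C₁/C₂) / (t₂ − t₁) = ln(38.8/10.9) / (66.1 − 27.2)
  = 1.270 / 38.90 = 0.03265 h⁻¹
t½ = ln2 / k = 0.693147 / 0.03265 = 21.23 h

21.2 h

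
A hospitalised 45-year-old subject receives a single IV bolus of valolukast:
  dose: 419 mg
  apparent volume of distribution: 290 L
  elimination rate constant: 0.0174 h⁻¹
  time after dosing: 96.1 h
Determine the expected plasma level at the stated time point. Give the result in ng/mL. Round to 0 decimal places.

271 ng/mL

C₀ = Dose / Vd = 419.0 / 290 = 1.445 mg/L
C = C₀ · e^(−k·t) = 1.445 × e^(−0.01740 × 96.1)
  = 1.445 × 0.1878 = 0.2714 mg/L
Convert: 0.2714 mg/L × 1000 = 271.4 ng/mL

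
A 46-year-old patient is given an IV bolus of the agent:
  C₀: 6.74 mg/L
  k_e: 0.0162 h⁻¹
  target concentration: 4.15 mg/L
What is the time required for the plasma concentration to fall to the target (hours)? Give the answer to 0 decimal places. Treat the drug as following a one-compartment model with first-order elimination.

30 h

t = ln(C₀ / C) / k = ln(6.740 / 4.15) / 0.01620
  = ln(1.624) / 0.01620 = 0.4849 / 0.01620 = 29.93 h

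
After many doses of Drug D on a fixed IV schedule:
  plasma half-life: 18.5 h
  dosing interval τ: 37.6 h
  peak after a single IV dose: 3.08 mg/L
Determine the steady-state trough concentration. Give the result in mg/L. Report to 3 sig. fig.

k = ln2 / t½ = 0.693147 / 18.5 = 0.03747 h⁻¹
e^(−kτ) = e^(−0.03747 × 37.6) = 0.2444
Accumulation ratio R = 1 / (1 − e^(−kτ)) = 1 / (1 − 0.2444) = 1.323
Steady-state trough = C₀ × R × e^(−kτ) = 3.08 × 1.323 × 0.2444 = 0.9959 mg/L

0.996 mg/L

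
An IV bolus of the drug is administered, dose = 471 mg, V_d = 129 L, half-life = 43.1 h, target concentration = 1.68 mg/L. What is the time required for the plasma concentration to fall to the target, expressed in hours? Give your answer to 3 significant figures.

48.3 h

C₀ = Dose / Vd = 471.0 / 129 = 3.651 mg/L
k = ln2 / t½ = 0.693147 / 43.1 = 0.01608 h⁻¹
t = ln(C₀ / C) / k = ln(3.651 / 1.68) / 0.01608
  = ln(2.173) / 0.01608 = 0.7761 / 0.01608 = 48.26 h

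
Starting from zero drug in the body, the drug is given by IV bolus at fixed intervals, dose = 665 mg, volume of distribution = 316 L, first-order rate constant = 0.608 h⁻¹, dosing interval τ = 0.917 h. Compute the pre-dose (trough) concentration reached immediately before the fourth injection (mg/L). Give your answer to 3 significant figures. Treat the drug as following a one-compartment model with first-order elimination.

2.29 mg/L

C₀ per dose = Dose / Vd = 665 / 316 = 2.104 mg/L
Fraction remaining after one interval: r = e^(−kτ) = e^(−0.6080 × 0.917) = 0.5726
Before dose 4, 3 doses have been given (aged 1τ, 2τ, 3τ).
C_trough = C₀ × (r + r² + … + r^3) = C₀ × r(1−r^3)/(1−r)
        = 2.104 × 0.5726 × (1 − 0.1877) / (1 − 0.5726) = 2.290 mg/L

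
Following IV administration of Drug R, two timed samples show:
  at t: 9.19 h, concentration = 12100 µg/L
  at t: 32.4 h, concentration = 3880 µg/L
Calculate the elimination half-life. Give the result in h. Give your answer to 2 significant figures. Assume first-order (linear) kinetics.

k = ln(C₁/C₂) / (t₂ − t₁) = ln(12100/3880) / (32.4 − 9.19)
  = 1.137 / 23.21 = 0.04899 h⁻¹
t½ = ln2 / k = 0.693147 / 0.04899 = 14.15 h

14 h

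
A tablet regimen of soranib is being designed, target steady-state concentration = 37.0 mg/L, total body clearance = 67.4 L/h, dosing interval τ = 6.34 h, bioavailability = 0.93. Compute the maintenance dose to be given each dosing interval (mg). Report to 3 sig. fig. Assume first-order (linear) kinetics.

At steady state, F × (Dose/τ) = Css × CL.
Dose = Css × CL × τ / F = 37.0 × 67.40 × 6.34 / 0.93 = 17000 mg

17000 mg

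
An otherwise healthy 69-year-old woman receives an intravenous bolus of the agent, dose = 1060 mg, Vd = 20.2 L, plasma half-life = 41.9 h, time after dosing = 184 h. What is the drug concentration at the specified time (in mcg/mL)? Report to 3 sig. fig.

C₀ = Dose / Vd = 1060 / 20.2 = 52.48 mg/L
k = ln2 / t½ = 0.693147 / 41.9 = 0.01654 h⁻¹
C = C₀ · e^(−k·t) = 52.48 × e^(−0.01654 × 184)
  = 52.48 × 0.04767 = 2.502 mg/L
(2.502 mg/L = 2.502 mcg/mL)

2.50 mcg/mL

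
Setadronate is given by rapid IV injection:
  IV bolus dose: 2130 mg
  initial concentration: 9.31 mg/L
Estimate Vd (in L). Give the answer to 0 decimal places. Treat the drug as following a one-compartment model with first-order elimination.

229 L

Vd = Dose / C₀ = 2130 / 9.31 = 228.8 L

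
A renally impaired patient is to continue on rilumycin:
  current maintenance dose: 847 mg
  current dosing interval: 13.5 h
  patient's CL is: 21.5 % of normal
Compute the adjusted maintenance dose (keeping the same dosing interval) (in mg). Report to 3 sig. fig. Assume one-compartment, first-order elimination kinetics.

To keep the same average steady-state level, dosing rate must scale with clearance.
CL ratio = 21.5 / 100 = 0.2150
New dose (same interval) = 847 × 0.2150 = 182.1 mg

182 mg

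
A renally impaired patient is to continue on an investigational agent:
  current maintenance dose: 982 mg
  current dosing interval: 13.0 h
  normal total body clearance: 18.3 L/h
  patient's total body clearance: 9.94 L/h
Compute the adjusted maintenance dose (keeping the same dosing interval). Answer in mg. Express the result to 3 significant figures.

To keep the same average steady-state level, dosing rate must scale with clearance.
CL ratio = 9.94 / 18.3 = 0.5432
New dose (same interval) = 982 × 0.5432 = 533.4 mg

533 mg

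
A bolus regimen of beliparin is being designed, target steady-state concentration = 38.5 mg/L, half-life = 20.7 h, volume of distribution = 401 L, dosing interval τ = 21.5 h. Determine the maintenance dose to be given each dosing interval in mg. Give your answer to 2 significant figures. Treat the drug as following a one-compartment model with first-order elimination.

11000 mg

k = ln2 / t½ = 0.693147 / 20.7 = 0.03349 h⁻¹
CL = k × Vd = 0.03349 × 401 = 13.43 L/h
At steady state, Dose/τ = Css × CL.
Dose = Css × CL × τ = 38.5 × 13.43 × 21.5 = 11120 mg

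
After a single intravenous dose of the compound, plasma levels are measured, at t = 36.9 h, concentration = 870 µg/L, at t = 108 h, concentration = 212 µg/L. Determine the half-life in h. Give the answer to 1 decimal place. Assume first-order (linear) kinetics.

34.9 h

k = ln(C₁/C₂) / (t₂ − t₁) = ln(870/212) / (108 − 36.9)
  = 1.412 / 71.10 = 0.01986 h⁻¹
t½ = ln2 / k = 0.693147 / 0.01986 = 34.90 h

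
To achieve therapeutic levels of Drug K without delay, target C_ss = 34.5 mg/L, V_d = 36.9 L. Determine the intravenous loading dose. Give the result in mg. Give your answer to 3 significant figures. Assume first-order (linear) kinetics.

LD = Css × Vd = 34.5 × 36.9 = 1273 mg

1270 mg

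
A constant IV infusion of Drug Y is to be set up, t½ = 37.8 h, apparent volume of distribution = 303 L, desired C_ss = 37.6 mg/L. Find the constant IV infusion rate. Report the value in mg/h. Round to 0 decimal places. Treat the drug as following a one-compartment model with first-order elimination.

k = ln2 / t½ = 0.693147 / 37.8 = 0.01834 h⁻¹
CL = k × Vd = 0.01834 × 303 = 5.557 L/h
At steady state, infusion rate R₀ = Css × CL = 37.6 × 5.557 = 208.9 mg/h

209 mg/h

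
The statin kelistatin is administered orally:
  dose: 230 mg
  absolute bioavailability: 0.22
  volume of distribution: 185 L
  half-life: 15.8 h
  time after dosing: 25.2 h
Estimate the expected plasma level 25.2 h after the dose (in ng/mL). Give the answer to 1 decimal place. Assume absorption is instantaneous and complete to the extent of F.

90.5 ng/mL

Amount reaching circulation = F × Dose = 0.22 × 230.0 = 50.60 mg
C₀ = F·Dose / Vd = 50.60 / 185 = 0.2735 mg/L
k = ln2 / t½ = 0.693147 / 15.8 = 0.04387 h⁻¹
C = C₀ · e^(−k·t) = 0.2735 × e^(−0.04387 × 25.2)
  = 0.2735 × 0.3310 = 0.09053 mg/L
Convert: 0.09053 mg/L × 1000 = 90.53 ng/mL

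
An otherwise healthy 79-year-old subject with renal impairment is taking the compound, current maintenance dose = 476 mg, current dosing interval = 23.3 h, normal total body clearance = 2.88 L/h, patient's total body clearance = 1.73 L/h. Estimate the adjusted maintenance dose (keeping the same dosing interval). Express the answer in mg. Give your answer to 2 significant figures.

To keep the same average steady-state level, dosing rate must scale with clearance.
CL ratio = 1.73 / 2.88 = 0.6007
New dose (same interval) = 476 × 0.6007 = 285.9 mg

290 mg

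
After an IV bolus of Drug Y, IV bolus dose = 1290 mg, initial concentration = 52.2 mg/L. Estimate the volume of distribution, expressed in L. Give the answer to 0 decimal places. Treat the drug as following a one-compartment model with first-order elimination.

Vd = Dose / C₀ = 1290 / 52.2 = 24.71 L

25 L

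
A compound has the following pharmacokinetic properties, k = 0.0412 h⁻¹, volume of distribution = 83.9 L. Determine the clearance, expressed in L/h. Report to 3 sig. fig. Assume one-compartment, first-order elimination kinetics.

CL = k × Vd = 0.0412 × 83.9 = 3.457 L/h

3.46 L/h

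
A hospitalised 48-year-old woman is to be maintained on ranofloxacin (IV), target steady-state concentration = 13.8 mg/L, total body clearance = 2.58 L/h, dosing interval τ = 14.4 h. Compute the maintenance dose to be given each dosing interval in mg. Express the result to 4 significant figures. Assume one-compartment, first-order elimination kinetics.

512.7 mg

At steady state, Dose/τ = Css × CL.
Dose = Css × CL × τ = 13.8 × 2.580 × 14.4 = 512.7 mg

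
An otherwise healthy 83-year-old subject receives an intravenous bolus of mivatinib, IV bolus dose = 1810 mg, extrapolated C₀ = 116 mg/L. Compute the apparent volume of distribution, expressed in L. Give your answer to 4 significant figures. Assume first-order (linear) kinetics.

15.60 L

Vd = Dose / C₀ = 1810 / 116 = 15.60 L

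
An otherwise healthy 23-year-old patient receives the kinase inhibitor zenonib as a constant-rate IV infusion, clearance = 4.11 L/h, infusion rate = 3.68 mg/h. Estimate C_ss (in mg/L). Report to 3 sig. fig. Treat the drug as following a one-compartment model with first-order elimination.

At steady state Css = R₀ / CL = 3.68 / 4.110 = 0.8954 mg/L

0.895 mg/L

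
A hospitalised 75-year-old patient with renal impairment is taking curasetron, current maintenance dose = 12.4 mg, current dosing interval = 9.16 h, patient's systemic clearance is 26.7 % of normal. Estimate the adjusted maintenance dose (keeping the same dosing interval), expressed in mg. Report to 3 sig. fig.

To keep the same average steady-state level, dosing rate must scale with clearance.
CL ratio = 26.7 / 100 = 0.2670
New dose (same interval) = 12.4 × 0.2670 = 3.311 mg

3.31 mg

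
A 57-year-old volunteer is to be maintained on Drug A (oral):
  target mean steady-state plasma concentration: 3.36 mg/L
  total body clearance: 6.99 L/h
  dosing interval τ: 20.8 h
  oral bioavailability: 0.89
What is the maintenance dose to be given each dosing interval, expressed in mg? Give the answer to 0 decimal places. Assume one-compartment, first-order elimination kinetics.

At steady state, F × (Dose/τ) = Css × CL.
Dose = Css × CL × τ / F = 3.36 × 6.990 × 20.8 / 0.89 = 548.9 mg

549 mg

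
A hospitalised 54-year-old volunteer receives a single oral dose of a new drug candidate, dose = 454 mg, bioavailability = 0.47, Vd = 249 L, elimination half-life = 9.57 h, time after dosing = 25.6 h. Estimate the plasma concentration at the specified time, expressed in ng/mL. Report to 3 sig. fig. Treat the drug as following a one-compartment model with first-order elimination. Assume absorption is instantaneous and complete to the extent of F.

Amount reaching circulation = F × Dose = 0.47 × 454.0 = 213.4 mg
C₀ = F·Dose / Vd = 213.4 / 249 = 0.8570 mg/L
k = ln2 / t½ = 0.693147 / 9.57 = 0.07243 h⁻¹
C = C₀ · e^(−k·t) = 0.8570 × e^(−0.07243 × 25.6)
  = 0.8570 × 0.1566 = 0.1342 mg/L
Convert: 0.1342 mg/L × 1000 = 134.2 ng/mL

134 ng/mL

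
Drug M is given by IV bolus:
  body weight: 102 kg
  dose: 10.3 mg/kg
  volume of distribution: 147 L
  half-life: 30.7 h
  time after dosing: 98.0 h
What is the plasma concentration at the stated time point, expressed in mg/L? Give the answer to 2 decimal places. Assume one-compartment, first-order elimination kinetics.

Total dose = 10.3 × 102 = 1051 mg
C₀ = Dose / Vd = 1051 / 147 = 7.150 mg/L
k = ln2 / t½ = 0.693147 / 30.7 = 0.02258 h⁻¹
C = C₀ · e^(−k·t) = 7.150 × e^(−0.02258 × 98.0)
  = 7.150 × 0.1094 = 0.7822 mg/L

0.78 mg/L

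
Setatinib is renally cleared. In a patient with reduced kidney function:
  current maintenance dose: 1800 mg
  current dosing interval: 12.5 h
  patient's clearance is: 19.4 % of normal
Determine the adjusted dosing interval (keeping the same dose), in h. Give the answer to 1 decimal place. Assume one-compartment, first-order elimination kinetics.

64.4 h

To keep the same average steady-state level, dosing rate must scale with clearance.
CL ratio = 19.4 / 100 = 0.1940
New interval (same dose) = 12.5 / 0.1940 = 64.43 h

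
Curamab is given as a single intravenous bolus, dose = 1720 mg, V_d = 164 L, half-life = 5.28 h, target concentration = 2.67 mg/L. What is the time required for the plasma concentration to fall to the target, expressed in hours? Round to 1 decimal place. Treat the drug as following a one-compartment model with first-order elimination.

10.4 h

C₀ = Dose / Vd = 1720 / 164 = 10.49 mg/L
k = ln2 / t½ = 0.693147 / 5.28 = 0.1313 h⁻¹
t = ln(C₀ / C) / k = ln(10.49 / 2.67) / 0.1313
  = ln(3.929) / 0.1313 = 1.368 / 0.1313 = 10.42 h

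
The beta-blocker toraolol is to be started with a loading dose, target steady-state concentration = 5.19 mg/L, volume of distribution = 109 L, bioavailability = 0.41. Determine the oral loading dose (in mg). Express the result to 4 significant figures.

LD = Css × Vd / F = 5.19 × 109 / 0.41 = 1380 mg

1380 mg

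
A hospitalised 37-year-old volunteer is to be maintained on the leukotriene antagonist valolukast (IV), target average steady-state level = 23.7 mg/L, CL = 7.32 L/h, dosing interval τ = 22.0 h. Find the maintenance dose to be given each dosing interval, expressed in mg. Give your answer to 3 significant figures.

3820 mg

At steady state, Dose/τ = Css × CL.
Dose = Css × CL × τ = 23.7 × 7.320 × 22.0 = 3817 mg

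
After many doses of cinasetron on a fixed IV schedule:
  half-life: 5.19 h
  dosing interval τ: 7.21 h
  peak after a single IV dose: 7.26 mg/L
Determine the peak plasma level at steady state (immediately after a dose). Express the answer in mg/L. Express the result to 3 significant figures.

k = ln2 / t½ = 0.693147 / 5.19 = 0.1336 h⁻¹
e^(−kτ) = e^(−0.1336 × 7.21) = 0.3816
Accumulation ratio R = 1 / (1 − e^(−kτ)) = 1 / (1 − 0.3816) = 1.617
Steady-state peak = C₀ × R = 7.26 × 1.617 = 11.74 mg/L

11.7 mg/L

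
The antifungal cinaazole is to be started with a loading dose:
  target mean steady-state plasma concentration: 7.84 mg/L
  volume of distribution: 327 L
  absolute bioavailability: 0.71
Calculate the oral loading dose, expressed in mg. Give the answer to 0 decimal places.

LD = Css × Vd / F = 7.84 × 327 / 0.71 = 3611 mg

3611 mg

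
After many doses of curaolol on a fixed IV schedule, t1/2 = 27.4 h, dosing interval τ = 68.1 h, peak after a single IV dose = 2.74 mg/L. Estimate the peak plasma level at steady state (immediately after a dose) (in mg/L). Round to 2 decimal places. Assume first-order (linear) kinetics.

3.34 mg/L

k = ln2 / t½ = 0.693147 / 27.4 = 0.02530 h⁻¹
e^(−kτ) = e^(−0.02530 × 68.1) = 0.1785
Accumulation ratio R = 1 / (1 − e^(−kτ)) = 1 / (1 − 0.1785) = 1.217
Steady-state peak = C₀ × R = 2.74 × 1.217 = 3.335 mg/L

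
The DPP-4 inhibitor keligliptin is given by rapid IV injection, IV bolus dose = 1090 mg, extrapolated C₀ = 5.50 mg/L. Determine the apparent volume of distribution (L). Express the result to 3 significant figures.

Vd = Dose / C₀ = 1090 / 5.50 = 198.2 L

198 L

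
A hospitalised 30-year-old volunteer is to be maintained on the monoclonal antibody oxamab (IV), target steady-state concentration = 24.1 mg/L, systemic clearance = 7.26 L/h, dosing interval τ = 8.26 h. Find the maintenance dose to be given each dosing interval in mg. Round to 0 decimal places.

At steady state, Dose/τ = Css × CL.
Dose = Css × CL × τ = 24.1 × 7.260 × 8.26 = 1445 mg

1445 mg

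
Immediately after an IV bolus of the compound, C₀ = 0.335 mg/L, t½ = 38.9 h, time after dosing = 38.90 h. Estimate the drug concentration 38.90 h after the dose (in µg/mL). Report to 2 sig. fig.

0.17 µg/mL

k = ln2 / t½ = 0.693147 / 38.9 = 0.01782 h⁻¹
t / t½ = 38.90 / 38.9 = 1 half-lives
C = C₀ × (1/2)^1 = 0.3350 × 0.5000 = 0.1675 mg/L
(0.1675 mg/L = 0.1675 µg/mL)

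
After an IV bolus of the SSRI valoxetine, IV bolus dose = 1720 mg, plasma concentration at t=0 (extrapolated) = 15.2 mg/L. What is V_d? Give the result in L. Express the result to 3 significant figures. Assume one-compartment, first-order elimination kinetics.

Vd = Dose / C₀ = 1720 / 15.2 = 113.2 L

113 L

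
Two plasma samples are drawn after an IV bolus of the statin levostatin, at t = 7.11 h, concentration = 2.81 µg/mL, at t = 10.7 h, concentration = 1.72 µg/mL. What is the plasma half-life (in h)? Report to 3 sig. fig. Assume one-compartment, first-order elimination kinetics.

k = ln(C₁/C₂) / (t₂ − t₁) = ln(2.81/1.72) / (10.7 − 7.11)
  = 0.4909 / 3.590 = 0.1367 h⁻¹
t½ = ln2 / k = 0.693147 / 0.1367 = 5.071 h

5.07 h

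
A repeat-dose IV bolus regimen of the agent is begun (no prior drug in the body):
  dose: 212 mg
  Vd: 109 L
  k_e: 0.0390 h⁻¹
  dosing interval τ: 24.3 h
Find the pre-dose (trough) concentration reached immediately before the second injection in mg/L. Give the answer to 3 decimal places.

0.754 mg/L

C₀ per dose = Dose / Vd = 212 / 109 = 1.945 mg/L
Fraction remaining after one interval: r = e^(−kτ) = e^(−0.03900 × 24.3) = 0.3876
Before dose 2, 1 dose has been given (aged 1τ).
C_trough = C₀ × r = 1.945 × 0.3876 = 0.7539 mg/L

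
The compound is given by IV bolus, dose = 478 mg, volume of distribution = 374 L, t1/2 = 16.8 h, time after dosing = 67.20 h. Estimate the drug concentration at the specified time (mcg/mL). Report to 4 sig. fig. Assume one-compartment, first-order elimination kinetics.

0.07988 mcg/mL

C₀ = Dose / Vd = 478.0 / 374 = 1.278 mg/L
k = ln2 / t½ = 0.693147 / 16.8 = 0.04126 h⁻¹
t / t½ = 67.20 / 16.8 = 4 half-lives
C = C₀ × (1/2)^4 = 1.278 × 0.06250 = 0.07988 mg/L
(0.07988 mg/L = 0.07988 mcg/mL)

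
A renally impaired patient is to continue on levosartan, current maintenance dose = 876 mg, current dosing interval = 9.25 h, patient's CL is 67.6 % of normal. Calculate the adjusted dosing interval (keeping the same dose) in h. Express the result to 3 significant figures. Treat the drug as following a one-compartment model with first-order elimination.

To keep the same average steady-state level, dosing rate must scale with clearance.
CL ratio = 67.6 / 100 = 0.6760
New interval (same dose) = 9.25 / 0.6760 = 13.68 h

13.7 h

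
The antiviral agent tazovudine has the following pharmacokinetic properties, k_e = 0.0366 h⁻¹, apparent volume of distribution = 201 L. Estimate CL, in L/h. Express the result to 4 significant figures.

7.357 L/h

CL = k × Vd = 0.0366 × 201 = 7.357 L/h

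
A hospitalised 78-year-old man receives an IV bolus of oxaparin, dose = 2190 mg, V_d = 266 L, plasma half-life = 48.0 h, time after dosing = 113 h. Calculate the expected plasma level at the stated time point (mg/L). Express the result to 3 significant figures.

1.61 mg/L

C₀ = Dose / Vd = 2190 / 266 = 8.233 mg/L
k = ln2 / t½ = 0.693147 / 48.0 = 0.01444 h⁻¹
C = C₀ · e^(−k·t) = 8.233 × e^(−0.01444 × 113)
  = 8.233 × 0.1956 = 1.610 mg/L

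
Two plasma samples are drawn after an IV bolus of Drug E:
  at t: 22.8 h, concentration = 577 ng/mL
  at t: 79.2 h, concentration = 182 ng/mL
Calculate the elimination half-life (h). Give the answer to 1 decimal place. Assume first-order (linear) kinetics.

33.9 h

k = ln(C₁/C₂) / (t₂ − t₁) = ln(577/182) / (79.2 − 22.8)
  = 1.154 / 56.40 = 0.02046 h⁻¹
t½ = ln2 / k = 0.693147 / 0.02046 = 33.88 h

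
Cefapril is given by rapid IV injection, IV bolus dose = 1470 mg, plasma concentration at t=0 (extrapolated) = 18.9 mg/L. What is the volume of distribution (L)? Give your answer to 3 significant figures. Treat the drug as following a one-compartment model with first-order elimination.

Vd = Dose / C₀ = 1470 / 18.9 = 77.78 L

77.8 L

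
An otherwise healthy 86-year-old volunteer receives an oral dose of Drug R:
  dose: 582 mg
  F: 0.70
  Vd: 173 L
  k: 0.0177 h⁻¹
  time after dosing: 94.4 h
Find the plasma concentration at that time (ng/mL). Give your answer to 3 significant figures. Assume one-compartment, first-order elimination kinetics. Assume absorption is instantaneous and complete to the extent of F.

Amount reaching circulation = F × Dose = 0.70 × 582.0 = 407.4 mg
C₀ = F·Dose / Vd = 407.4 / 173 = 2.355 mg/L
C = C₀ · e^(−k·t) = 2.355 × e^(−0.01770 × 94.4)
  = 2.355 × 0.1881 = 0.4430 mg/L
Convert: 0.4430 mg/L × 1000 = 443.0 ng/mL

443 ng/mL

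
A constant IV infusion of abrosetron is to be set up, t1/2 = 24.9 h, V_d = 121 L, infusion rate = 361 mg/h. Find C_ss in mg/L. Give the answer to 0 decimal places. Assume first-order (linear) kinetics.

107 mg/L

k = ln2 / t½ = 0.693147 / 24.9 = 0.02784 h⁻¹
CL = k × Vd = 0.02784 × 121 = 3.369 L/h
At steady state Css = R₀ / CL = 361 / 3.369 = 107.2 mg/L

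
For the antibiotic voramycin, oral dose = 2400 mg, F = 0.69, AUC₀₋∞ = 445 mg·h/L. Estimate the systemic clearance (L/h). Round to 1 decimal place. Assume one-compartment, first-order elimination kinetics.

3.7 L/h

CL = F·Dose / AUC = 0.69 × 2400 / 445 = 3.721 L/h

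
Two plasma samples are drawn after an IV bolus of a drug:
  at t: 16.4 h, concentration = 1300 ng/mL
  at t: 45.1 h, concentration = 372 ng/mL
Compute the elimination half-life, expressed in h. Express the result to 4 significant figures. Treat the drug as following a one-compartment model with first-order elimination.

15.90 h

k = ln(C₁/C₂) / (t₂ − t₁) = ln(1300/372) / (45.1 − 16.4)
  = 1.251 / 28.70 = 0.04359 h⁻¹
t½ = ln2 / k = 0.693147 / 0.04359 = 15.90 h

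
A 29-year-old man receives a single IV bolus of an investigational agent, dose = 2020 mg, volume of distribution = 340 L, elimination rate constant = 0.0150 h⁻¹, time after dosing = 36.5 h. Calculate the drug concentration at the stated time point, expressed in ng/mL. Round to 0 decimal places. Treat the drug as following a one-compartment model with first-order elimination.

3436 ng/mL

C₀ = Dose / Vd = 2020 / 340 = 5.941 mg/L
C = C₀ · e^(−k·t) = 5.941 × e^(−0.01500 × 36.5)
  = 5.941 × 0.5784 = 3.436 mg/L
Convert: 3.436 mg/L × 1000 = 3436 ng/mL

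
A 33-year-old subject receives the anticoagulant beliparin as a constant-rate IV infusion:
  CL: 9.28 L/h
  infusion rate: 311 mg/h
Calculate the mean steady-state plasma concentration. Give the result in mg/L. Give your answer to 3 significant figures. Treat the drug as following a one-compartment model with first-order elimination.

33.5 mg/L

At steady state Css = R₀ / CL = 311 / 9.280 = 33.51 mg/L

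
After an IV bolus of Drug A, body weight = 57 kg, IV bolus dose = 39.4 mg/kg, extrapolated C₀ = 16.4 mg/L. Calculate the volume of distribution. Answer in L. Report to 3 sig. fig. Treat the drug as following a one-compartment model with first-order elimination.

137 L

Dose = 39.4 × 57 = 2246 mg
Vd = Dose / C₀ = 2246 / 16.4 = 137.0 L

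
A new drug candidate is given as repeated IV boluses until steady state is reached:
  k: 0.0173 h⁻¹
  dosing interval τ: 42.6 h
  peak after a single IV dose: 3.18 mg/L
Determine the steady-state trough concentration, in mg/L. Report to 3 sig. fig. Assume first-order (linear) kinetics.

2.92 mg/L

e^(−kτ) = e^(−0.01730 × 42.6) = 0.4786
Accumulation ratio R = 1 / (1 − e^(−kτ)) = 1 / (1 − 0.4786) = 1.918
Steady-state trough = C₀ × R × e^(−kτ) = 3.18 × 1.918 × 0.4786 = 2.919 mg/L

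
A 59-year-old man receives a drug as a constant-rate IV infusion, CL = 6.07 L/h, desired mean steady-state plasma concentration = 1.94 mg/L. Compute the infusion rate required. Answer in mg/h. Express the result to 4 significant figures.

At steady state, infusion rate R₀ = Css × CL = 1.94 × 6.070 = 11.78 mg/h

11.78 mg/h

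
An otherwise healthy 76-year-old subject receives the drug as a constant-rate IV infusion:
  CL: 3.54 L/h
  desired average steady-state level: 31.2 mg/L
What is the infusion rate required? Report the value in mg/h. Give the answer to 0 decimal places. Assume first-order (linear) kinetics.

At steady state, infusion rate R₀ = Css × CL = 31.2 × 3.540 = 110.4 mg/h

110 mg/h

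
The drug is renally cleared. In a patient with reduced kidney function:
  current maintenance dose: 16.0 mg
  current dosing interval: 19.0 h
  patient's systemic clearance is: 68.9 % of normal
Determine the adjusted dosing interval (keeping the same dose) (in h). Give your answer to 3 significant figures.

To keep the same average steady-state level, dosing rate must scale with clearance.
CL ratio = 68.9 / 100 = 0.6890
New interval (same dose) = 19.0 / 0.6890 = 27.58 h

27.6 h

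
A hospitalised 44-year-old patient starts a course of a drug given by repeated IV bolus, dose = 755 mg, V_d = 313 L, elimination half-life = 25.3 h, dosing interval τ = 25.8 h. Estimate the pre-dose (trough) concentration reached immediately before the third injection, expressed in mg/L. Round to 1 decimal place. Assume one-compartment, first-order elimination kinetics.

1.8 mg/L

C₀ per dose = Dose / Vd = 755 / 313 = 2.412 mg/L
k = ln2 / t½ = 0.693147 / 25.3 = 0.02740 h⁻¹
Fraction remaining after one interval: r = e^(−kτ) = e^(−0.02740 × 25.8) = 0.4932
Before dose 3, 2 doses have been given (aged 1τ, 2τ).
C_trough = C₀ × (r + r²) = 2.412 × (0.4932 + 0.2432) = 1.776 mg/L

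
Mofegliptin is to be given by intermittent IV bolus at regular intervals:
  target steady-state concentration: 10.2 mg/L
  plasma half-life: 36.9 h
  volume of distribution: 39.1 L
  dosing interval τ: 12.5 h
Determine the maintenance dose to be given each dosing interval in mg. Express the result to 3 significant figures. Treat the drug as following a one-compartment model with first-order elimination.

k = ln2 / t½ = 0.693147 / 36.9 = 0.01878 h⁻¹
CL = k × Vd = 0.01878 × 39.1 = 0.7343 L/h
At steady state, Dose/τ = Css × CL.
Dose = Css × CL × τ = 10.2 × 0.7343 × 12.5 = 93.62 mg

93.6 mg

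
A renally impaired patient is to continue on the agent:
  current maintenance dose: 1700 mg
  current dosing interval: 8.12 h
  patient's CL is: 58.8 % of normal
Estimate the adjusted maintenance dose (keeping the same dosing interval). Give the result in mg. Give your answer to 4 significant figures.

To keep the same average steady-state level, dosing rate must scale with clearance.
CL ratio = 58.8 / 100 = 0.5880
New dose (same interval) = 1700 × 0.5880 = 999.6 mg

999.6 mg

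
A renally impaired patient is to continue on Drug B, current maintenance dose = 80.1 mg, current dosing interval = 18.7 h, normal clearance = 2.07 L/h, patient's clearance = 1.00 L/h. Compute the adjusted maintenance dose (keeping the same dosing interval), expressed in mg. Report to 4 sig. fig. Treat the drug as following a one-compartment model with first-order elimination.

To keep the same average steady-state level, dosing rate must scale with clearance.
CL ratio = 1.00 / 2.07 = 0.4831
New dose (same interval) = 80.1 × 0.4831 = 38.70 mg

38.70 mg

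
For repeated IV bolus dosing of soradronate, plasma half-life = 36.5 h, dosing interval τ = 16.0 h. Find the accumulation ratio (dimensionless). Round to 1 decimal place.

3.8

k = ln2 / t½ = 0.693147 / 36.5 = 0.01899 h⁻¹
e^(−kτ) = e^(−0.01899 × 16.0) = 0.7380
Accumulation ratio R = 1 / (1 − e^(−kτ)) = 1 / (1 − 0.7380) = 3.817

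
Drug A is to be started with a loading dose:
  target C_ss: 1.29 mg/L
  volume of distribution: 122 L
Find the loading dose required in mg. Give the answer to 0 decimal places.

157 mg

LD = Css × Vd = 1.29 × 122 = 157.4 mg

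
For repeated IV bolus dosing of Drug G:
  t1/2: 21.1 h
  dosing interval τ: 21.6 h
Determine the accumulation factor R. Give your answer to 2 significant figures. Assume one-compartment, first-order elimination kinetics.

2.0

k = ln2 / t½ = 0.693147 / 21.1 = 0.03285 h⁻¹
e^(−kτ) = e^(−0.03285 × 21.6) = 0.4919
Accumulation ratio R = 1 / (1 − e^(−kτ)) = 1 / (1 − 0.4919) = 1.968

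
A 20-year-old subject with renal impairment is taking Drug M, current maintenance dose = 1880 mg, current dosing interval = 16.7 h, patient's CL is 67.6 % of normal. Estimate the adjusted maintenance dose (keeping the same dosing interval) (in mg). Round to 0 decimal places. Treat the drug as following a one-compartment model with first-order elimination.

1271 mg

To keep the same average steady-state level, dosing rate must scale with clearance.
CL ratio = 67.6 / 100 = 0.6760
New dose (same interval) = 1880 × 0.6760 = 1271 mg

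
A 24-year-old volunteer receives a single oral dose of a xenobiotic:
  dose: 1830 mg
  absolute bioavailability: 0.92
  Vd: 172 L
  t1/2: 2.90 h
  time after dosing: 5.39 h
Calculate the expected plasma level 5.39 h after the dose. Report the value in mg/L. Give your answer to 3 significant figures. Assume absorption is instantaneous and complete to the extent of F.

Amount reaching circulation = F × Dose = 0.92 × 1830 = 1684 mg
C₀ = F·Dose / Vd = 1684 / 172 = 9.791 mg/L
k = ln2 / t½ = 0.693147 / 2.90 = 0.2390 h⁻¹
C = C₀ · e^(−k·t) = 9.791 × e^(−0.2390 × 5.39)
  = 9.791 × 0.2758 = 2.700 mg/L

2.70 mg/L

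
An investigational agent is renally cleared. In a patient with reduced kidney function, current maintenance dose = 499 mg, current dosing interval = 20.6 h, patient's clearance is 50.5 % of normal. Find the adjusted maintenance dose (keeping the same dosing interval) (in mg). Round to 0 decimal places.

To keep the same average steady-state level, dosing rate must scale with clearance.
CL ratio = 50.5 / 100 = 0.5050
New dose (same interval) = 499 × 0.5050 = 252.0 mg

252 mg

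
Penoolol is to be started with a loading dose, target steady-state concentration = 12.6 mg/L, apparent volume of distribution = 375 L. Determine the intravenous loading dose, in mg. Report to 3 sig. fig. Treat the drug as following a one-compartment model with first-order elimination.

4730 mg

LD = Css × Vd = 12.6 × 375 = 4725 mg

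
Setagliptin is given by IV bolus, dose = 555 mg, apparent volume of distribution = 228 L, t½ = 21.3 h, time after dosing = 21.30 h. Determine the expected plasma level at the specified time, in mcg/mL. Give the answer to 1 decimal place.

C₀ = Dose / Vd = 555.0 / 228 = 2.434 mg/L
k = ln2 / t½ = 0.693147 / 21.3 = 0.03254 h⁻¹
t / t½ = 21.30 / 21.3 = 1 half-lives
C = C₀ × (1/2)^1 = 2.434 × 0.5000 = 1.217 mg/L
(1.217 mg/L = 1.217 mcg/mL)

1.2 mcg/mL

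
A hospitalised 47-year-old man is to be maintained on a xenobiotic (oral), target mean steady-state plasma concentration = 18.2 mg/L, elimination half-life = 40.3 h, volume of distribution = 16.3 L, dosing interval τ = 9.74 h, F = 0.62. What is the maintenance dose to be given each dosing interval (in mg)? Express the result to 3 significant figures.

k = ln2 / t½ = 0.693147 / 40.3 = 0.01720 h⁻¹
CL = k × Vd = 0.01720 × 16.3 = 0.2804 L/h
At steady state, F × (Dose/τ) = Css × CL.
Dose = Css × CL × τ / F = 18.2 × 0.2804 × 9.74 / 0.62 = 80.17 mg

80.2 mg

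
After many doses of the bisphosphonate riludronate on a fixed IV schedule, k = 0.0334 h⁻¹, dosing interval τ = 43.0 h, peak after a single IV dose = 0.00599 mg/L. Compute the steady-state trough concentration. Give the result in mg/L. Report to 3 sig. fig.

0.00187 mg/L

e^(−kτ) = e^(−0.03340 × 43.0) = 0.2378
Accumulation ratio R = 1 / (1 − e^(−kτ)) = 1 / (1 − 0.2378) = 1.312
Steady-state trough = C₀ × R × e^(−kτ) = 0.00599 × 1.312 × 0.2378 = 0.001869 mg/L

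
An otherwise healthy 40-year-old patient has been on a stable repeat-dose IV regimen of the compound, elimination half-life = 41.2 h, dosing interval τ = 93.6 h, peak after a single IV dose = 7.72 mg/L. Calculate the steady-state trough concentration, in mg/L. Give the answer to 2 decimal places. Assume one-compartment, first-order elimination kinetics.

k = ln2 / t½ = 0.693147 / 41.2 = 0.01682 h⁻¹
e^(−kτ) = e^(−0.01682 × 93.6) = 0.2071
Accumulation ratio R = 1 / (1 − e^(−kτ)) = 1 / (1 − 0.2071) = 1.261
Steady-state trough = C₀ × R × e^(−kτ) = 7.72 × 1.261 × 0.2071 = 2.016 mg/L

2.02 mg/L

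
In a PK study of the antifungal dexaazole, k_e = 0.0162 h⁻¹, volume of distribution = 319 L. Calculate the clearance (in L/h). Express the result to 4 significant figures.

CL = k × Vd = 0.0162 × 319 = 5.168 L/h

5.168 L/h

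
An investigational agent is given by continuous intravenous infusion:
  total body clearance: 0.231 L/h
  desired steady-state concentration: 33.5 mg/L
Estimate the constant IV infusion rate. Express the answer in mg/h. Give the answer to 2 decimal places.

At steady state, infusion rate R₀ = Css × CL = 33.5 × 0.2310 = 7.739 mg/h

7.74 mg/h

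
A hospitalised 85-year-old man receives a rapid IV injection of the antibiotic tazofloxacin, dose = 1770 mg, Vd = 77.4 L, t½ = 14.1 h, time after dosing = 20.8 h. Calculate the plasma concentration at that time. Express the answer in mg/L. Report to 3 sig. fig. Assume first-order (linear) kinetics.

C₀ = Dose / Vd = 1770 / 77.4 = 22.87 mg/L
k = ln2 / t½ = 0.693147 / 14.1 = 0.04916 h⁻¹
C = C₀ · e^(−k·t) = 22.87 × e^(−0.04916 × 20.8)
  = 22.87 × 0.3597 = 8.226 mg/L

8.23 mg/L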